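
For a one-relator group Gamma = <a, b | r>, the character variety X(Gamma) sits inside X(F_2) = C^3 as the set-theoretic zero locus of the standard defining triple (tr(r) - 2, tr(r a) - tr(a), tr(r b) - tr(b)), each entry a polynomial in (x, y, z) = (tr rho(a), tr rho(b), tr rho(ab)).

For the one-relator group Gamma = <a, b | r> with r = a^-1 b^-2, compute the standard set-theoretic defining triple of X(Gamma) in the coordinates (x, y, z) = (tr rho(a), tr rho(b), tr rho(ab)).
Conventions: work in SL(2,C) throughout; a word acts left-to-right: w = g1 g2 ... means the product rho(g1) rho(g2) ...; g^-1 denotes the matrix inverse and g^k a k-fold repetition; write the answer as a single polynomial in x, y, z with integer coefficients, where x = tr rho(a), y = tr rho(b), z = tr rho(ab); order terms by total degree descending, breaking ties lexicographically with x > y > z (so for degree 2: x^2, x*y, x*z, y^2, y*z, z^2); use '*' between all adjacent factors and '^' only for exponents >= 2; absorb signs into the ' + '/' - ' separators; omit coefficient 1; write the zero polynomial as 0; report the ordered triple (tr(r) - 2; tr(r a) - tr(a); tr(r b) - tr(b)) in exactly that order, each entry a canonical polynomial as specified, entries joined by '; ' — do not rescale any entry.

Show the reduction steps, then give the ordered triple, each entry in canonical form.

next, tr(b^-1) = tr(b) = y
tr(b^-1 a) = tr(a)*tr(b) - tr(a b) = x*y - z
and tr(a^-1 b^-1) = tr(b^-1)*tr(a) - tr(b^-1 a) = z
tr(a^-1 b^-2) = tr(a^-1 b^-1)*tr(b) - tr(a^-1) = y*z - x
tr(b^-2) = tr(b^-1)*tr(b) - tr(1)  (eliminate b^-1) = y^2 - 2
assemble the triple (tr(r) - 2; tr(r a) - x; tr(r b) - y)

y*z - x - 2; y^2 - x - 2; -y + z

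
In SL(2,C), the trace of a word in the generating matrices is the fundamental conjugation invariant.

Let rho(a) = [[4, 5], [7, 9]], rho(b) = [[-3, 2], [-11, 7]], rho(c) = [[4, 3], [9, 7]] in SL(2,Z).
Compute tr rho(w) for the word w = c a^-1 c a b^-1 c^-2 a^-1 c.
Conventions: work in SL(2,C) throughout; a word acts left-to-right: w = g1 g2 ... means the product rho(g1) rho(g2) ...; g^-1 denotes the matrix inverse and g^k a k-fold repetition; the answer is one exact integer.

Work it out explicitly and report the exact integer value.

rho(c) = [[4, 3], [9, 7]]
... * rho(a^-1) = [[9, -5], [-7, 4]]  ->  [[15, -8], [32, -17]]
... * rho(c) = [[4, 3], [9, 7]]  ->  [[-12, -11], [-25, -23]]
... * rho(a) = [[4, 5], [7, 9]]  ->  [[-125, -159], [-261, -332]]
... * rho(b^-1) = [[7, -2], [11, -3]]  ->  [[-2624, 727], [-5479, 1518]]
... * rho(c^-1) = [[7, -3], [-9, 4]]  ->  [[-24911, 10780], [-52015, 22509]]
... * rho(c^-1) = [[7, -3], [-9, 4]]  ->  [[-271397, 117853], [-566686, 246081]]
... * rho(a^-1) = [[9, -5], [-7, 4]]  ->  [[-3267544, 1828397], [-6822741, 3817754]]
... * rho(c) = [[4, 3], [9, 7]]  ->  [[3385397, 2996147], [7068822, 6256055]]
tr = 3385397 + 6256055 = 9641452

9641452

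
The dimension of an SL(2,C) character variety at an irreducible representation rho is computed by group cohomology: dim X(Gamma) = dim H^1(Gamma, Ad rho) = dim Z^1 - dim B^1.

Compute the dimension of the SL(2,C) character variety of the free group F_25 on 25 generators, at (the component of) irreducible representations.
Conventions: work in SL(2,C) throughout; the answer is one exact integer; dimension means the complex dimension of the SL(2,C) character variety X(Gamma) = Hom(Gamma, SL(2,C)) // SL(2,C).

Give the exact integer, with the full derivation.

72

Here Gamma is free of rank 25 — no relator constrains a cocycle.
So Z^1 = (sl_2)^25 in full: dim Z^1 = 75.
Irreducibility makes the coboundary map sl_2 -> Z^1 injective (trivial centralizer), so dim B^1 = 3.
dim H^1 = 75 - 3 = 72, which is dim X.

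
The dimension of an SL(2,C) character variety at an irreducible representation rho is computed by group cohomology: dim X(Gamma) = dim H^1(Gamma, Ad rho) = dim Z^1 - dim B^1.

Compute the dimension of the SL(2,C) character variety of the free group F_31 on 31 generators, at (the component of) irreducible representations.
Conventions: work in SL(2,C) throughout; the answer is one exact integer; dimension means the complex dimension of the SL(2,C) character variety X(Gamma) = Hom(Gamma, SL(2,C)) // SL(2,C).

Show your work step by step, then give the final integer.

Here Gamma is free of rank 31 — no relator constrains a cocycle.
So Z^1 = (sl_2)^31 in full: dim Z^1 = 93.
dim B^1 = 3: the coboundary map is injective because an irreducible image has centralizer 0 in sl_2.
dim H^1 = 93 - 3 = 90, which is dim X.

90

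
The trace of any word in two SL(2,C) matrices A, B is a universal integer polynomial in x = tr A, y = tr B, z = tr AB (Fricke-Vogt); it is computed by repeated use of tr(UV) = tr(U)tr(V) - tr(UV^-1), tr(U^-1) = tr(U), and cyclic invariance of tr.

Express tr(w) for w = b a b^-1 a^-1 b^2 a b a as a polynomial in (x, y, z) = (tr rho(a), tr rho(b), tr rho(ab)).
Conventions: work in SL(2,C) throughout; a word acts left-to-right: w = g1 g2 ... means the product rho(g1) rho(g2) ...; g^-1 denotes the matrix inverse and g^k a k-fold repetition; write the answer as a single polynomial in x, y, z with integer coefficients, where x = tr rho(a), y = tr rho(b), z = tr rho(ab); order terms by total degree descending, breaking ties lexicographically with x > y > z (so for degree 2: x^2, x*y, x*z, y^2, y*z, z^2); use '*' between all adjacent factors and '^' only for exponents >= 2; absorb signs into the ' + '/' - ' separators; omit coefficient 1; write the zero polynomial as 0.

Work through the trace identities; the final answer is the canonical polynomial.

trace(a b a b) = trace(a b) * trace(a b) - trace(1)  (split on a) = z^2 - 2
next, trace(a b a) = trace(a) * trace(b a) - trace(b)  (reduce the a square) = x*z - y
trace(b a b a b) = trace(b) * trace(a b a b) - trace(a b a)  (reduce the b square) = y*z^2 - x*z - y
trace(b^2 a b a b) = trace(b) * trace(b a b a b) - trace(b a b a)  (reduce the b square) = y^2*z^2 - x*y*z - y^2 - z^2 + 2
and trace(a b a b a b) = trace(b a) * trace(b a b a) - trace(b^-1 a^-1)  (split on b) = z^3 - 3*z
trace(b a b) = trace(b) * trace(a b) - trace(a)  (reduce the b square) = y*z - x
trace(a b a b a) = trace(a) * trace(b a b a) - trace(b a b)  (reduce the a square) = x*z^2 - y*z - x
and trace(b a b a b a b) = trace(b) * trace(a b a b a b) - trace(a b a b a)  (reduce the b square) = y*z^3 - x*z^2 - 2*y*z + x
trace(b^2 a b a b a b) = trace(b) * trace(b a b a b a b) - trace(b a b a b a)  (reduce the b square) = y^2*z^3 - x*y*z^2 - 2*y^2*z - z^3 + x*y + 3*z
trace(a b a b a b a b) = trace(b a b a b a) * trace(b a) - trace(a b a b)  (split on b) = z^4 - 4*z^2 + 2
and trace(a b a b a b a) = trace(a) * trace(b a b a b a) - trace(b a b a b)  (reduce the a square) = x*z^3 - y*z^2 - 2*x*z + y
and trace(b^2 a b a b a b a) = trace(b) * trace(a b a b a b a b) - trace(a b a b a b a)  (reduce the b square) = y*z^4 - x*z^3 - 3*y*z^2 + 2*x*z + y
and trace(a^-1 b^2 a b a b a b) = trace(b^2 a b a b a b) * trace(a) - trace(b^2 a b a b a b a)  (eliminate a^-1) = x*y^2*z^3 - x^2*y*z^2 - y*z^4 - 2*x*y^2*z + x^2*y + 3*y*z^2 + x*z - y
trace(b a b^-1 a^-1 b^2 a b a) = trace(a^-1 b^2 a b a b a) * trace(b) - trace(a^-1 b^2 a b a b a b)  (eliminate b^-1) = -x*y^2*z^3 + x^2*y*z^2 + y^3*z^2 + y*z^4 + x*y^2*z - x^2*y - y^3 - 4*y*z^2 - x*z + 3*y

-x*y^2*z^3 + x^2*y*z^2 + y^3*z^2 + y*z^4 + x*y^2*z - x^2*y - y^3 - 4*y*z^2 - x*z + 3*y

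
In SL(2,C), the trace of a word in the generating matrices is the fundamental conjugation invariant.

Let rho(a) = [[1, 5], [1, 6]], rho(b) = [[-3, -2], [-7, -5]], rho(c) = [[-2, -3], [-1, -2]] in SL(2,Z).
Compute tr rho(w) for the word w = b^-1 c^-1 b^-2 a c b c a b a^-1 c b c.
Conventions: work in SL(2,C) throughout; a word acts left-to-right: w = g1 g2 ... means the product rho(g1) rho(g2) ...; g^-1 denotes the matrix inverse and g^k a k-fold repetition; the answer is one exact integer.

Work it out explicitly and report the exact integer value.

rho(b^-1) = [[-5, 2], [7, -3]]
... * rho(c^-1) = [[-2, 3], [1, -2]]  ->  [[12, -19], [-17, 27]]
... * rho(b^-1) = [[-5, 2], [7, -3]]  ->  [[-193, 81], [274, -115]]
... * rho(b^-1) = [[-5, 2], [7, -3]]  ->  [[1532, -629], [-2175, 893]]
... * rho(a) = [[1, 5], [1, 6]]  ->  [[903, 3886], [-1282, -5517]]
... * rho(c) = [[-2, -3], [-1, -2]]  ->  [[-5692, -10481], [8081, 14880]]
... * rho(b) = [[-3, -2], [-7, -5]]  ->  [[90443, 63789], [-128403, -90562]]
... * rho(c) = [[-2, -3], [-1, -2]]  ->  [[-244675, -398907], [347368, 566333]]
... * rho(a) = [[1, 5], [1, 6]]  ->  [[-643582, -3616817], [913701, 5134838]]
... * rho(b) = [[-3, -2], [-7, -5]]  ->  [[27248465, 19371249], [-38684969, -27501592]]
... * rho(a^-1) = [[6, -5], [-1, 1]]  ->  [[144119541, -116871076], [-204608222, 165923253]]
... * rho(c) = [[-2, -3], [-1, -2]]  ->  [[-171368006, -198616471], [243293191, 281978160]]
... * rho(b) = [[-3, -2], [-7, -5]]  ->  [[1904419315, 1335818367], [-2703726693, -1896477182]]
... * rho(c) = [[-2, -3], [-1, -2]]  ->  [[-5144656997, -8384894679], [7303930568, 11904134443]]
tr = -5144656997 + 11904134443 = 6759477446

6759477446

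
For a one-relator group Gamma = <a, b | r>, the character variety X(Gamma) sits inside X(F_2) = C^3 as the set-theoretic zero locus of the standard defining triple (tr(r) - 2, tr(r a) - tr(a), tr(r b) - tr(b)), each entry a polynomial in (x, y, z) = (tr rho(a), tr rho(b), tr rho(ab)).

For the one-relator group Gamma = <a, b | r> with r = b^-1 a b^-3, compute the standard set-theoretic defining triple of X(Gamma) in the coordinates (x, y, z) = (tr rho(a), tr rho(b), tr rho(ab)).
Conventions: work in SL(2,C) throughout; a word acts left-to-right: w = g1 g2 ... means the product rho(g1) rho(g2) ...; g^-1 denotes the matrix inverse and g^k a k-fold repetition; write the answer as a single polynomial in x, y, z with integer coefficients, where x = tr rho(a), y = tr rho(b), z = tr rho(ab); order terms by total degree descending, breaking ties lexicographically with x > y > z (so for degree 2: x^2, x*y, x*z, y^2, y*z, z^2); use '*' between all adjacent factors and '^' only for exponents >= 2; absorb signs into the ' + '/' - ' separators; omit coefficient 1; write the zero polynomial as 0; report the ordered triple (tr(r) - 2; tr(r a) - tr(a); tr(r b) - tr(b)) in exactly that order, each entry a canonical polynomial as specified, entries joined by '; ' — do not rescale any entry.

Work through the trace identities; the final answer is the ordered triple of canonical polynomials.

x*y^4 - y^3*z - 3*x*y^2 + 2*y*z + x - 2; x^2*y^4 - 2*x*y^3*z - 2*x^2*y^2 + y^2*z^2 + 3*x*y*z - y^2 - z^2 - x + 2; x*y^3 - y^2*z - 2*x*y - y + z

tr(a b^-1) = tr(a) tr(b) - tr(a b) = x*y - z
apply: tr(a b^-2) = tr(a b^-1) tr(b) - tr(a) = x*y^2 - y*z - x
apply: tr(b^-2 a b^-1) = tr(a b^-2) tr(b) - tr(a b^-1) = x*y^3 - y^2*z - 2*x*y + z
tr(b^-1 a b^-3) = tr(b^-2 a b^-1) tr(b) - tr(b^-2 a) = x*y^4 - y^3*z - 3*x*y^2 + 2*y*z + x
tr(a^2) = tr(a) tr(a) - tr(1)  (reduce the a square) = x^2 - 2
apply: tr(a^2 b) = tr(a) tr(b a) - tr(b)  (reduce the a square) = x*z - y
tr(a b^-1 a) = tr(a^2) tr(b) - tr(a^2 b)  (eliminate b^-1) = x^2*y - x*z - y
use: tr(a b a b) = tr(b a) tr(b a) - tr(1)  (split on b) = z^2 - 2
use: tr(a b^-1 a b) = tr(a b a) tr(b) - tr(a b a b)  (eliminate b^-1) = x*y*z - y^2 - z^2 + 2
use: tr(a b^-1 a b^-1) = tr(a b^-1 a) tr(b) - tr(a b^-1 a b)  (eliminate b^-1) = x^2*y^2 - 2*x*y*z + z^2 - 2
tr(a b^-1 a b^-2) = tr(a b^-1 a b^-1) tr(b) - tr(a b^-1 a)  (eliminate b^-1) = x^2*y^3 - 2*x*y^2*z - x^2*y + y*z^2 + x*z - y
use: tr(b^-1 a b^-3 a) = tr(a b^-1 a b^-2) tr(b) - tr(a b^-1 a b^-1)  (eliminate b^-1) = x^2*y^4 - 2*x*y^3*z - 2*x^2*y^2 + y^2*z^2 + 3*x*y*z - y^2 - z^2 + 2
assemble the triple (tr(r) - 2; tr(r a) - x; tr(r b) - y)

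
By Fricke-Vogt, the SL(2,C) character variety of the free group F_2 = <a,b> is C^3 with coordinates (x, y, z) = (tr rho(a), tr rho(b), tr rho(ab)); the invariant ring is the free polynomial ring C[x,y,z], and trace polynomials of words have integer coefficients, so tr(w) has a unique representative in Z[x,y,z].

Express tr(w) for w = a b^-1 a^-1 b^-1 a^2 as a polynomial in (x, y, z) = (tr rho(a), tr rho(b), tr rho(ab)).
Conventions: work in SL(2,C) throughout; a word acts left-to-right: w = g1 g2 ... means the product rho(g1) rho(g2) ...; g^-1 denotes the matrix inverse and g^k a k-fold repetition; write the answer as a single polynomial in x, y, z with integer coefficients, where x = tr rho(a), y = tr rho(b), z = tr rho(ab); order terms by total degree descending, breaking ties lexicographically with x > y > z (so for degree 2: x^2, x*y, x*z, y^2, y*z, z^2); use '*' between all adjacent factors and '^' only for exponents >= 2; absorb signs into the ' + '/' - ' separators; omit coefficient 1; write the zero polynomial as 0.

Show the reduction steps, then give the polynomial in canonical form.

x^3*y*z - x^4 - x^2*z^2 - 2*x*y*z + 4*x^2 + z^2 - 2

use: trace(a^2) = trace(a)*trace(a) - trace(1) = x^2 - 2
use: trace(a^2 b) = trace(a)*trace(b a) - trace(b) = x*z - y
use: trace(a^2 b^-1) = trace(a^2)*trace(b) - trace(a^2 b) = x^2*y - x*z - y
trace(b^2 a) = trace(b)*trace(a b) - trace(a) = y*z - x
trace(b^2) = trace(b)*trace(b) - trace(1) = y^2 - 2
use: trace(a b^2 a) = trace(a)*trace(b^2 a) - trace(b^2) = x*y*z - x^2 - y^2 + 2
use: trace(b a^3 b) = trace(a)*trace(a b^2 a) - trace(a b^2) = x^2*y*z - x^3 - x*y^2 - y*z + 3*x
trace(b a b a) = trace(b a)*trace(b a) - trace(1)   [split at repeated b] = z^2 - 2
trace(a b a b a) = trace(a)*trace(b a b a) - trace(b a b) = x*z^2 - y*z - x
trace(b a^3 b a) = trace(a)*trace(a b a b a) - trace(a b a b) = x^2*z^2 - x*y*z - x^2 - z^2 + 2
trace(a^-1 b a^3 b) = trace(b a^3 b)*trace(a) - trace(b a^3 b a) = x^3*y*z - x^4 - x^2*y^2 - x^2*z^2 + 4*x^2 + z^2 - 2
use: trace(a^3 b^-1 a^-1 b) = trace(a^-1 b a^3)*trace(b) - trace(a^-1 b a^3 b) = -x^3*y*z + x^4 + x^2*y^2 + x^2*z^2 + x*y*z - 4*x^2 - y^2 - z^2 + 2
apply: trace(a b^-1 a^-1 b^-1 a^2) = trace(a^3 b^-1 a^-1)*trace(b) - trace(a^3 b^-1 a^-1 b) = x^3*y*z - x^4 - x^2*z^2 - 2*x*y*z + 4*x^2 + z^2 - 2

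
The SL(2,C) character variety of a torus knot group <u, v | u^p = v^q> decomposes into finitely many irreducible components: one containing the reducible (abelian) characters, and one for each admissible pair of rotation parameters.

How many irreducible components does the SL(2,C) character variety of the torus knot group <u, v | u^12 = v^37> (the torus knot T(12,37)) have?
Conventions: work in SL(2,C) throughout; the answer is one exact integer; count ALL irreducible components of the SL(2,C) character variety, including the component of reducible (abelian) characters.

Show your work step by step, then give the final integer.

199

Gamma = < u, v | u^12 = v^37 > (torus knot T(12,37)); the central element u^12 = v^37 acts as +I or -I in any irreducible SL(2,C) representation.
On an irreducible component, tr(u) is locked at 2*cos(pi*alpha/12) for some alpha in 1..11, and tr(v) at 2*cos(pi*beta/37) for some beta in 1..36.
Consistency of u^12 = (-1)^alpha I with v^37 = (-1)^beta I forces alpha = beta (mod 2).
count pairs: odd alpha (6 choices) x odd beta (18), plus even alpha (5) x even beta (18): 6*18 + 5*18 = 198.
That is 198 components of irreducible characters, and with the reducible (abelian) component the total is 199.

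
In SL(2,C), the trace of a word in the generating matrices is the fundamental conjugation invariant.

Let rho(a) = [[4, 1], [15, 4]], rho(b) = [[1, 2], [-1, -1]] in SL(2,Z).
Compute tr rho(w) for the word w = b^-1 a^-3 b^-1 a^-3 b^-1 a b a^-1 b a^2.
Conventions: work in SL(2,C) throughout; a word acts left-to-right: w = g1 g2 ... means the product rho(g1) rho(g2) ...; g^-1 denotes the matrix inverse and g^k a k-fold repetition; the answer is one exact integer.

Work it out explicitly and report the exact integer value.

749171956576

rho(b^-1) = [[-1, -2], [1, 1]]
... * rho(a^-1) = [[4, -1], [-15, 4]]  ->  [[26, -7], [-11, 3]]
... * rho(a^-1) = [[4, -1], [-15, 4]]  ->  [[209, -54], [-89, 23]]
... * rho(a^-1) = [[4, -1], [-15, 4]]  ->  [[1646, -425], [-701, 181]]
... * rho(b^-1) = [[-1, -2], [1, 1]]  ->  [[-2071, -3717], [882, 1583]]
... * rho(a^-1) = [[4, -1], [-15, 4]]  ->  [[47471, -12797], [-20217, 5450]]
... * rho(a^-1) = [[4, -1], [-15, 4]]  ->  [[381839, -98659], [-162618, 42017]]
... * rho(a^-1) = [[4, -1], [-15, 4]]  ->  [[3007241, -776475], [-1280727, 330686]]
... * rho(b^-1) = [[-1, -2], [1, 1]]  ->  [[-3783716, -6790957], [1611413, 2892140]]
... * rho(a) = [[4, 1], [15, 4]]  ->  [[-116999219, -30947544], [49827752, 13179973]]
... * rho(b) = [[1, 2], [-1, -1]]  ->  [[-86051675, -203050894], [36647779, 86475531]]
... * rho(a^-1) = [[4, -1], [-15, 4]]  ->  [[2701556710, -726151901], [-1150541849, 309254345]]
... * rho(b) = [[1, 2], [-1, -1]]  ->  [[3427708611, 6129265321], [-1459796194, -2610338043]]
... * rho(a) = [[4, 1], [15, 4]]  ->  [[105649814259, 27944769895], [-44994255421, -11901148366]]
... * rho(a) = [[4, 1], [15, 4]]  ->  [[841770805461, 217428893839], [-358494247174, -92598848885]]
tr = 841770805461 + -92598848885 = 749171956576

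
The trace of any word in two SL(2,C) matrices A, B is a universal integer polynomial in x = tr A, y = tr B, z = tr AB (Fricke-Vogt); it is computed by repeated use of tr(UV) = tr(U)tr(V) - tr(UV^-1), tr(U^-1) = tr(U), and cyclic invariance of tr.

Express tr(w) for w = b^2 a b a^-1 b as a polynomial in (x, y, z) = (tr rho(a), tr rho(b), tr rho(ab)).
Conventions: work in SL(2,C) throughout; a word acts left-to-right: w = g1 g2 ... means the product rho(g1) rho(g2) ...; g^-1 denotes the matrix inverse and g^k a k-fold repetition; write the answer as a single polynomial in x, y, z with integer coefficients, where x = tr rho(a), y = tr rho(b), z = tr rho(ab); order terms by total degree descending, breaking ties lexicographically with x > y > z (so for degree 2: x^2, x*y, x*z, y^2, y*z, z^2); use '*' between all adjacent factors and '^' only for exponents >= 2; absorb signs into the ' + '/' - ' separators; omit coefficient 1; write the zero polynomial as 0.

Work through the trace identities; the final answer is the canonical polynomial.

x*y^3*z - x^2*y^2 - y^2*z^2 - x*y*z + x^2 + y^2 + z^2 - 2

use: tr(b a b) = tr(b) * tr(a b) - tr(a) = y*z - x
tr(a b^3) = tr(b) * tr(b a b) - tr(b a) = y^2*z - x*y - z
use: tr(b^3 a b) = tr(b) * tr(a b^3) - tr(a b^2) = y^3*z - x*y^2 - 2*y*z + x
use: tr(a b a b) = tr(a b) * tr(a b) - tr(1) = z^2 - 2
tr(a b a) = tr(a) * tr(b a) - tr(b) = x*z - y
tr(b a b a b) = tr(b) * tr(a b a b) - tr(a b a) = y*z^2 - x*z - y
tr(b^3 a b a) = tr(b) * tr(b a b a b) - tr(b a b a) = y^2*z^2 - x*y*z - y^2 - z^2 + 2
tr(b^2 a b a^-1 b) = tr(b^3 a b) * tr(a) - tr(b^3 a b a) = x*y^3*z - x^2*y^2 - y^2*z^2 - x*y*z + x^2 + y^2 + z^2 - 2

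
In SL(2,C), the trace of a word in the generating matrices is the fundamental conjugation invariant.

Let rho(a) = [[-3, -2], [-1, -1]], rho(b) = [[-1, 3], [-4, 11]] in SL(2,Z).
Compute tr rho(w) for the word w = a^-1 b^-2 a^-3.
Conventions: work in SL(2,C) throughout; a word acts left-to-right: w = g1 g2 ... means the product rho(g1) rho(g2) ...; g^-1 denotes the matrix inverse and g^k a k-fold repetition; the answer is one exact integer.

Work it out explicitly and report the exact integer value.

rho(a^-1) = [[-1, 2], [1, -3]]
... * rho(b^-1) = [[11, -3], [4, -1]]  ->  [[-3, 1], [-1, 0]]
... * rho(b^-1) = [[11, -3], [4, -1]]  ->  [[-29, 8], [-11, 3]]
... * rho(a^-1) = [[-1, 2], [1, -3]]  ->  [[37, -82], [14, -31]]
... * rho(a^-1) = [[-1, 2], [1, -3]]  ->  [[-119, 320], [-45, 121]]
... * rho(a^-1) = [[-1, 2], [1, -3]]  ->  [[439, -1198], [166, -453]]
tr = 439 + -453 = -14

-14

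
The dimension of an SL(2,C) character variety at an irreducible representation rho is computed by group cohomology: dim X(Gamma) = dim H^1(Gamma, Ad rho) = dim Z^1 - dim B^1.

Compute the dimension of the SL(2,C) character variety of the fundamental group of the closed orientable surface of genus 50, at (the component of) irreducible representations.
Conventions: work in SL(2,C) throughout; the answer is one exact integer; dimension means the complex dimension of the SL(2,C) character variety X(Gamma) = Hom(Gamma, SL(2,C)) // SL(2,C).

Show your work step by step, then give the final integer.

The genus-50 surface group: 2g = 100 generators, one relator prod [a_i, b_i].
Unconstrained cocycle data is one sl_2 vector per generator (300 dimensions), cut by the relator condition d_2(z) = 0.
At an irreducible rho, H^2 = coker(d_2) vanishes (Poincare duality: H^2 is dual to H^0 = invariants = 0), so d_2 is surjective onto sl_2 and dim Z^1 = 300 - 3 = 297.
Coboundaries contribute dim B^1 = 3 (injective at irreducible rho).
dim X = dim H^1 = 297 - 3 = 294.

294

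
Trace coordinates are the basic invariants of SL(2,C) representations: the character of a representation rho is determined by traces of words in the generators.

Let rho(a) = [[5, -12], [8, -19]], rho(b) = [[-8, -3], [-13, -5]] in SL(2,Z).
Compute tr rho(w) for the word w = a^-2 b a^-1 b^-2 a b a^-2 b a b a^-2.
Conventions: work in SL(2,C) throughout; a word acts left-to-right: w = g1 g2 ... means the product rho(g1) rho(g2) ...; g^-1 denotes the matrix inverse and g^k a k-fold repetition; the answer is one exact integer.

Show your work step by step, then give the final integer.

-4946961865793

rho(a^-1) = [[-19, 12], [-8, 5]]
... * rho(a^-1) = [[-19, 12], [-8, 5]]  ->  [[265, -168], [112, -71]]
... * rho(b) = [[-8, -3], [-13, -5]]  ->  [[64, 45], [27, 19]]
... * rho(a^-1) = [[-19, 12], [-8, 5]]  ->  [[-1576, 993], [-665, 419]]
... * rho(b^-1) = [[-5, 3], [13, -8]]  ->  [[20789, -12672], [8772, -5347]]
... * rho(b^-1) = [[-5, 3], [13, -8]]  ->  [[-268681, 163743], [-113371, 69092]]
... * rho(a) = [[5, -12], [8, -19]]  ->  [[-33461, 113055], [-14119, 47704]]
... * rho(b) = [[-8, -3], [-13, -5]]  ->  [[-1202027, -464892], [-507200, -196163]]
... * rho(a^-1) = [[-19, 12], [-8, 5]]  ->  [[26557649, -16748784], [11206104, -7067215]]
... * rho(a^-1) = [[-19, 12], [-8, 5]]  ->  [[-370605059, 234947868], [-156378256, 99137173]]
... * rho(b) = [[-8, -3], [-13, -5]]  ->  [[-89481812, -62924163], [-37757201, -26551097]]
... * rho(a) = [[5, -12], [8, -19]]  ->  [[-950802364, 2269340841], [-401194781, 957557255]]
... * rho(b) = [[-8, -3], [-13, -5]]  ->  [[-21895012021, -8494297113], [-9238686067, -3584201932]]
... * rho(a^-1) = [[-19, 12], [-8, 5]]  ->  [[483959605303, -305211629817], [204208650729, -128785242464]]
... * rho(a^-1) = [[-19, 12], [-8, 5]]  ->  [[-6753539462221, 4281457114551], [-2849682424139, 1806577596428]]
tr = -6753539462221 + 1806577596428 = -4946961865793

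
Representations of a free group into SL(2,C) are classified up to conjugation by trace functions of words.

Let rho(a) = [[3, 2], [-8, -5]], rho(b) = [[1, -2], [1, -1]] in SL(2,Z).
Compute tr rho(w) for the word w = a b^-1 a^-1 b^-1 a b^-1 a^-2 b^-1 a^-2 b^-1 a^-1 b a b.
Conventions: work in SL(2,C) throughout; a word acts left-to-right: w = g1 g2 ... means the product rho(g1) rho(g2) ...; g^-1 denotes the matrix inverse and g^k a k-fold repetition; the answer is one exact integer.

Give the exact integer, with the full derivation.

rho(a) = [[3, 2], [-8, -5]]
... * rho(b^-1) = [[-1, 2], [-1, 1]]  ->  [[-5, 8], [13, -21]]
... * rho(a^-1) = [[-5, -2], [8, 3]]  ->  [[89, 34], [-233, -89]]
... * rho(b^-1) = [[-1, 2], [-1, 1]]  ->  [[-123, 212], [322, -555]]
... * rho(a) = [[3, 2], [-8, -5]]  ->  [[-2065, -1306], [5406, 3419]]
... * rho(b^-1) = [[-1, 2], [-1, 1]]  ->  [[3371, -5436], [-8825, 14231]]
... * rho(a^-1) = [[-5, -2], [8, 3]]  ->  [[-60343, -23050], [157973, 60343]]
... * rho(a^-1) = [[-5, -2], [8, 3]]  ->  [[117315, 51536], [-307121, -134917]]
... * rho(b^-1) = [[-1, 2], [-1, 1]]  ->  [[-168851, 286166], [442038, -749159]]
... * rho(a^-1) = [[-5, -2], [8, 3]]  ->  [[3133583, 1196200], [-8203462, -3131553]]
... * rho(a^-1) = [[-5, -2], [8, 3]]  ->  [[-6098315, -2678566], [15964886, 7012265]]
... * rho(b^-1) = [[-1, 2], [-1, 1]]  ->  [[8776881, -14875196], [-22977151, 38942037]]
... * rho(a^-1) = [[-5, -2], [8, 3]]  ->  [[-162885973, -62179350], [426422051, 162780413]]
... * rho(b) = [[1, -2], [1, -1]]  ->  [[-225065323, 387951296], [589202464, -1015624515]]
... * rho(a) = [[3, 2], [-8, -5]]  ->  [[-3778806337, -2389887126], [9892603512, 6256527503]]
... * rho(b) = [[1, -2], [1, -1]]  ->  [[-6168693463, 9947499800], [16149131015, -26041734527]]
tr = -6168693463 + -26041734527 = -32210427990

-32210427990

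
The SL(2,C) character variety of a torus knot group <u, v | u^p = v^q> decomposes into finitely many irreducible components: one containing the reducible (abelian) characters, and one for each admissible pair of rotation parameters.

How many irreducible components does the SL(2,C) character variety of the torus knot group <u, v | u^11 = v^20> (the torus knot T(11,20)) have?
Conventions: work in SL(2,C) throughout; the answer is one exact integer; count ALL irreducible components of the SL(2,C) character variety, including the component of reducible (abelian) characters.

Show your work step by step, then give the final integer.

Gamma = < u, v | u^11 = v^20 > (torus knot T(11,20)); the central element u^11 = v^20 acts as +I or -I in any irreducible SL(2,C) representation.
So on each irreducible component the traces are pinned: tr(u) = 2*cos(pi*alpha/11) with 1 <= alpha <= 10, tr(v) = 2*cos(pi*beta/20) with 1 <= beta <= 19.
Consistency of u^11 = (-1)^alpha I with v^20 = (-1)^beta I forces alpha = beta (mod 2).
Enumerate parity-matched pairs: 5*10 odd-odd plus 5*9 even-even gives 95.
That is 95 components of irreducible characters, and with the reducible (abelian) component the total is 96.

96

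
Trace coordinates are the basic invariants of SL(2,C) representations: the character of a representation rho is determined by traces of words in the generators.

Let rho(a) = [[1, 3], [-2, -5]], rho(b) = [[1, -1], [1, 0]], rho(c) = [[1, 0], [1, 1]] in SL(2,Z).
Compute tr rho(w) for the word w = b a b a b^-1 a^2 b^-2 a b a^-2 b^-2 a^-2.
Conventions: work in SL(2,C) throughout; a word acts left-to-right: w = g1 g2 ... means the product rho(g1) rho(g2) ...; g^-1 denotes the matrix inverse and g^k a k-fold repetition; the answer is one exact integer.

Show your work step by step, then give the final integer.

rho(b) = [[1, -1], [1, 0]]
... * rho(a) = [[1, 3], [-2, -5]]  ->  [[3, 8], [1, 3]]
... * rho(b) = [[1, -1], [1, 0]]  ->  [[11, -3], [4, -1]]
... * rho(a) = [[1, 3], [-2, -5]]  ->  [[17, 48], [6, 17]]
... * rho(b^-1) = [[0, 1], [-1, 1]]  ->  [[-48, 65], [-17, 23]]
... * rho(a) = [[1, 3], [-2, -5]]  ->  [[-178, -469], [-63, -166]]
... * rho(a) = [[1, 3], [-2, -5]]  ->  [[760, 1811], [269, 641]]
... * rho(b^-1) = [[0, 1], [-1, 1]]  ->  [[-1811, 2571], [-641, 910]]
... * rho(b^-1) = [[0, 1], [-1, 1]]  ->  [[-2571, 760], [-910, 269]]
... * rho(a) = [[1, 3], [-2, -5]]  ->  [[-4091, -11513], [-1448, -4075]]
... * rho(b) = [[1, -1], [1, 0]]  ->  [[-15604, 4091], [-5523, 1448]]
... * rho(a^-1) = [[-5, -3], [2, 1]]  ->  [[86202, 50903], [30511, 18017]]
... * rho(a^-1) = [[-5, -3], [2, 1]]  ->  [[-329204, -207703], [-116521, -73516]]
... * rho(b^-1) = [[0, 1], [-1, 1]]  ->  [[207703, -536907], [73516, -190037]]
... * rho(b^-1) = [[0, 1], [-1, 1]]  ->  [[536907, -329204], [190037, -116521]]
... * rho(a^-1) = [[-5, -3], [2, 1]]  ->  [[-3342943, -1939925], [-1183227, -686632]]
... * rho(a^-1) = [[-5, -3], [2, 1]]  ->  [[12834865, 8088904], [4542871, 2863049]]
tr = 12834865 + 2863049 = 15697914

15697914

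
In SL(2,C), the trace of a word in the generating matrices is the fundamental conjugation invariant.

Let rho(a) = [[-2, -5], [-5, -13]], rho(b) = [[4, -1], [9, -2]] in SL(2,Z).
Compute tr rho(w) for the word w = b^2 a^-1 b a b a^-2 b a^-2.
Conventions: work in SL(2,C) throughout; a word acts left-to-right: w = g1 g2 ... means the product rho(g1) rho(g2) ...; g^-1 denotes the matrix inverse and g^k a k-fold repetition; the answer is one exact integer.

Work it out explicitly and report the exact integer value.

rho(b) = [[4, -1], [9, -2]]
... * rho(b) = [[4, -1], [9, -2]]  ->  [[7, -2], [18, -5]]
... * rho(a^-1) = [[-13, 5], [5, -2]]  ->  [[-101, 39], [-259, 100]]
... * rho(b) = [[4, -1], [9, -2]]  ->  [[-53, 23], [-136, 59]]
... * rho(a) = [[-2, -5], [-5, -13]]  ->  [[-9, -34], [-23, -87]]
... * rho(b) = [[4, -1], [9, -2]]  ->  [[-342, 77], [-875, 197]]
... * rho(a^-1) = [[-13, 5], [5, -2]]  ->  [[4831, -1864], [12360, -4769]]
... * rho(a^-1) = [[-13, 5], [5, -2]]  ->  [[-72123, 27883], [-184525, 71338]]
... * rho(b) = [[4, -1], [9, -2]]  ->  [[-37545, 16357], [-96058, 41849]]
... * rho(a^-1) = [[-13, 5], [5, -2]]  ->  [[569870, -220439], [1457999, -563988]]
... * rho(a^-1) = [[-13, 5], [5, -2]]  ->  [[-8510505, 3290228], [-21773927, 8417971]]
tr = -8510505 + 8417971 = -92534

-92534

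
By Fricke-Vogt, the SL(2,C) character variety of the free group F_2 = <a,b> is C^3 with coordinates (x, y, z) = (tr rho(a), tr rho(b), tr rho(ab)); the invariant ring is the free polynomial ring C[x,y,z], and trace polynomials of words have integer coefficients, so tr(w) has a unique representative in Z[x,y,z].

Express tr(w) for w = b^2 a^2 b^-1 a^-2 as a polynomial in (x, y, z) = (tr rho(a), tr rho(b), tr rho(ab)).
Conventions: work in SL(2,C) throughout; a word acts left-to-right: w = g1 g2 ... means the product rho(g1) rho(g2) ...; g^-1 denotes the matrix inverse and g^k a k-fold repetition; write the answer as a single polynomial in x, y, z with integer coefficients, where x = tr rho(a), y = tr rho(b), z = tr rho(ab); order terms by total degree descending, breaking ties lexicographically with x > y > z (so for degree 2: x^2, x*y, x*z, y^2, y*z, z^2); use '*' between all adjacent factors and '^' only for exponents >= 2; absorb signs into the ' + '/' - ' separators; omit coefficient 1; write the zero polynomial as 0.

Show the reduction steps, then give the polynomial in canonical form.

trace(b^2) = trace(b)*trace(b) - trace(1)  (reduce the b square) = y^2 - 2
trace(a^2 b) = trace(a)*trace(b a) - trace(b)  (reduce the a square) = x*z - y
trace(a^2) = trace(a)*trace(a) - trace(1)  (reduce the a square) = x^2 - 2
trace(b a^2 b) = trace(b)*trace(a^2 b) - trace(a^2)  (reduce the b square) = x*y*z - x^2 - y^2 + 2
trace(b^2 a^2 b) = trace(b)*trace(b a^2 b) - trace(b a^2)  (reduce the b square) = x*y^2*z - x^2*y - y^3 - x*z + 3*y
trace(b a b a) = trace(b a)*trace(b a) - trace(1)  (split on b) = z^2 - 2
trace(b a b) = trace(b)*trace(a b) - trace(a)  (reduce the b square) = y*z - x
trace(a^2 b a b) = trace(a)*trace(b a b a) - trace(b a b)  (reduce the a square) = x*z^2 - y*z - x
trace(a^2 b a) = trace(a)*trace(b a^2) - trace(b a)  (reduce the a square) = x^2*z - x*y - z
trace(b^2 a^2 b a) = trace(b)*trace(a^2 b a b) - trace(a^2 b a)  (reduce the b square) = x*y*z^2 - x^2*z - y^2*z + z
trace(b^2 a^2 b a^-1) = trace(b^2 a^2 b)*trace(a) - trace(b^2 a^2 b a)  (eliminate a^-1) = x^2*y^2*z - x^3*y - x*y^3 - x*y*z^2 + y^2*z + 3*x*y - z
trace(a^-2 b^2 a^2 b) = trace(b^2 a^2 b a^-1)*trace(a) - trace(b^2 a^2 b)  (eliminate a^-1) = x^3*y^2*z - x^4*y - x^2*y^3 - x^2*y*z^2 + 4*x^2*y + y^3 - 3*y
trace(b^2 a^2 b^-1 a^-2) = trace(a^-2 b^2 a^2)*trace(b) - trace(a^-2 b^2 a^2 b)  (eliminate b^-1) = -x^3*y^2*z + x^4*y + x^2*y^3 + x^2*y*z^2 - 4*x^2*y + y

-x^3*y^2*z + x^4*y + x^2*y^3 + x^2*y*z^2 - 4*x^2*y + y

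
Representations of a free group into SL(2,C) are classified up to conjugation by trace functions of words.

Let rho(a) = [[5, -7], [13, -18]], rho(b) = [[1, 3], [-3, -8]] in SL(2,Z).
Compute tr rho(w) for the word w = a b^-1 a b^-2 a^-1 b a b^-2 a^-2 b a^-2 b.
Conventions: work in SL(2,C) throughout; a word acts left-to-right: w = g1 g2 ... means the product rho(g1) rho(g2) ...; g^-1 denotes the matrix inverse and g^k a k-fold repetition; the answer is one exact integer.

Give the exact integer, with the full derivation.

71687411021283023

rho(a) = [[5, -7], [13, -18]]
... * rho(b^-1) = [[-8, -3], [3, 1]]  ->  [[-61, -22], [-158, -57]]
... * rho(a) = [[5, -7], [13, -18]]  ->  [[-591, 823], [-1531, 2132]]
... * rho(b^-1) = [[-8, -3], [3, 1]]  ->  [[7197, 2596], [18644, 6725]]
... * rho(b^-1) = [[-8, -3], [3, 1]]  ->  [[-49788, -18995], [-128977, -49207]]
... * rho(a^-1) = [[-18, 7], [-13, 5]]  ->  [[1143119, -443491], [2961277, -1148874]]
... * rho(b) = [[1, 3], [-3, -8]]  ->  [[2473592, 6977285], [6407899, 18074823]]
... * rho(a) = [[5, -7], [13, -18]]  ->  [[103072665, -142906274], [267012194, -370202107]]
... * rho(b^-1) = [[-8, -3], [3, 1]]  ->  [[-1253300142, -452124269], [-3246703873, -1171238689]]
... * rho(b^-1) = [[-8, -3], [3, 1]]  ->  [[8670028329, 3307776157], [22459914917, 8568872930]]
... * rho(a^-1) = [[-18, 7], [-13, 5]]  ->  [[-199061599963, 77229079088], [-515673816596, 200063769069]]
... * rho(a^-1) = [[-18, 7], [-13, 5]]  ->  [[2579130771190, -1007285804301], [6681299700831, -2609397870827]]
... * rho(b) = [[1, 3], [-3, -8]]  ->  [[5600988184093, 15795678747978], [14509493313312, 40919082069109]]
... * rho(a^-1) = [[-18, 7], [-13, 5]]  ->  [[-306161611037388, 118185311028541], [-793118946538033, 306161863538729]]
... * rho(a^-1) = [[-18, 7], [-13, 5]]  ->  [[3974499955301951, -1552204722119011], [10296036811681117, -4021023308072586]]
... * rho(b) = [[1, 3], [-3, -8]]  ->  [[8631114121658984, 24341137642857941], [22359106735898875, 63056296899624039]]
tr = 8631114121658984 + 63056296899624039 = 71687411021283023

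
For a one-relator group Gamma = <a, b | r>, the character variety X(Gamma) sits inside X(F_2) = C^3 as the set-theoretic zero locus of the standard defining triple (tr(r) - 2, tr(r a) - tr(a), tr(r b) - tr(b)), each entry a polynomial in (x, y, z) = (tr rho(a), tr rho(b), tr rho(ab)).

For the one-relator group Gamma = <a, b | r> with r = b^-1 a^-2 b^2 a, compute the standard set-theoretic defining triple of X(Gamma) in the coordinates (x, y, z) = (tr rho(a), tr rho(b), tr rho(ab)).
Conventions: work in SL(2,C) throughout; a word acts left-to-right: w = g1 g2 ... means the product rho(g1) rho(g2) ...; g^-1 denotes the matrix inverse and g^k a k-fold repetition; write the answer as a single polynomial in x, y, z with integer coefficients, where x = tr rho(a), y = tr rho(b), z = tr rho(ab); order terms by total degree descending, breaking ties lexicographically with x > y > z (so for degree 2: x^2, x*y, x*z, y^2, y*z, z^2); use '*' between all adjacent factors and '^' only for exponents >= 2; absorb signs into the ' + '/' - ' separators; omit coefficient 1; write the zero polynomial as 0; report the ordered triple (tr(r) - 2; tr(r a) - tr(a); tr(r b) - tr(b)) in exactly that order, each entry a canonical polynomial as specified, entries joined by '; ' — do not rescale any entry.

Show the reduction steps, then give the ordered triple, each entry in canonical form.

so trace(b^2) = trace(b)*trace(b) - trace(1) = y^2 - 2
so trace(b a b) = trace(b)*trace(a b) - trace(a) = y*z - x
so trace(b^2 a b) = trace(b)*trace(b a b) - trace(b a) = y^2*z - x*y - z
trace(a b a b) = trace(b a)*trace(b a) - trace(1)   [split at repeated b] = z^2 - 2
trace(a b a) = trace(a)*trace(b a) - trace(b) = x*z - y
reduce: trace(b^2 a b a) = trace(b)*trace(a b a b) - trace(a b a) = y*z^2 - x*z - y
reduce: trace(a^-1 b^2 a b) = trace(b^2 a b)*trace(a) - trace(b^2 a b a) = x*y^2*z - x^2*y - y*z^2 + y
so trace(a^-1 b^2 a b^-1) = trace(a^-1 b^2 a)*trace(b) - trace(a^-1 b^2 a b) = -x*y^2*z + x^2*y + y^3 + y*z^2 - 3*y
so trace(b^-1 a^-2 b^2 a) = trace(a^-1 b^2 a b^-1)*trace(a) - trace(a^-1 b^2 a b^-1 a) = -x^2*y^2*z + x^3*y + x*y^3 + x*y*z^2 - 3*x*y - z
reduce: trace(a^3 b) = trace(a)*trace(a b a) - trace(a b) = x^2*z - x*y - z
trace(a^2) = trace(a)*trace(a) - trace(1) = x^2 - 2
trace(a^3) = trace(a)*trace(a^2) - trace(a) = x^3 - 3*x
so trace(a b^2 a^2) = trace(b)*trace(a^3 b) - trace(a^3) = x^2*y*z - x^3 - x*y^2 - y*z + 3*x
trace(a b^2 a^2 b) = trace(a)*trace(b a b^2 a) - trace(b a b^2) = x*y*z^2 - x^2*z - y^2*z + z
reduce: trace(b^2 a^2 b^-1 a) = trace(a b^2 a^2)*trace(b) - trace(a b^2 a^2 b) = x^2*y^2*z - x^3*y - x*y^3 - x*y*z^2 + x^2*z + 3*x*y - z
trace(a^-1 b^2 a^2 b^-1) = trace(b^2 a^2 b^-1)*trace(a) - trace(b^2 a^2 b^-1 a) = -x^2*y^2*z + x^3*y + x*y^3 + x*y*z^2 - 4*x*y + z
so trace(b^-1 a^-2 b^2 a^2) = trace(a^-1 b^2 a^2 b^-1)*trace(a) - trace(a^-1 b^2 a^2 b^-1 a) = -x^3*y^2*z + x^4*y + x^2*y^3 + x^2*y*z^2 - 4*x^2*y + y
reduce: trace(a^-1 b^2) = trace(b^2)*trace(a) - trace(b^2 a) = x*y^2 - y*z - x
assemble the triple (trace(r) - 2; trace(r a) - x; trace(r b) - y)

-x^2*y^2*z + x^3*y + x*y^3 + x*y*z^2 - 3*x*y - z - 2; -x^3*y^2*z + x^4*y + x^2*y^3 + x^2*y*z^2 - 4*x^2*y - x + y; x*y^2 - y*z - x - y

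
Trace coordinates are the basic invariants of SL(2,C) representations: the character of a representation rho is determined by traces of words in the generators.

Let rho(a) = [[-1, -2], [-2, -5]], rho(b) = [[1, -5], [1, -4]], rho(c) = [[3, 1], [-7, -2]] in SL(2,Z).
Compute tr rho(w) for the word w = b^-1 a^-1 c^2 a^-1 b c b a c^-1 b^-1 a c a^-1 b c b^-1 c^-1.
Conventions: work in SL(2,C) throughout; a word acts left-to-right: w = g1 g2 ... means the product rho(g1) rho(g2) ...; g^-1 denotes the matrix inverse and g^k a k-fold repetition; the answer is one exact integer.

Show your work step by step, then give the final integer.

1793721344110

rho(b^-1) = [[-4, 5], [-1, 1]]
... * rho(a^-1) = [[-5, 2], [2, -1]]  ->  [[30, -13], [7, -3]]
... * rho(c) = [[3, 1], [-7, -2]]  ->  [[181, 56], [42, 13]]
... * rho(c) = [[3, 1], [-7, -2]]  ->  [[151, 69], [35, 16]]
... * rho(a^-1) = [[-5, 2], [2, -1]]  ->  [[-617, 233], [-143, 54]]
... * rho(b) = [[1, -5], [1, -4]]  ->  [[-384, 2153], [-89, 499]]
... * rho(c) = [[3, 1], [-7, -2]]  ->  [[-16223, -4690], [-3760, -1087]]
... * rho(b) = [[1, -5], [1, -4]]  ->  [[-20913, 99875], [-4847, 23148]]
... * rho(a) = [[-1, -2], [-2, -5]]  ->  [[-178837, -457549], [-41449, -106046]]
... * rho(c^-1) = [[-2, -1], [7, 3]]  ->  [[-2845169, -1193810], [-659424, -276689]]
... * rho(b^-1) = [[-4, 5], [-1, 1]]  ->  [[12574486, -15419655], [2914385, -3573809]]
... * rho(a) = [[-1, -2], [-2, -5]]  ->  [[18264824, 51949303], [4233233, 12040275]]
... * rho(c) = [[3, 1], [-7, -2]]  ->  [[-308850649, -85633782], [-71582226, -19847317]]
... * rho(a^-1) = [[-5, 2], [2, -1]]  ->  [[1372985681, -532067516], [318216496, -123317135]]
... * rho(b) = [[1, -5], [1, -4]]  ->  [[840918165, -4736658341], [194899361, -1097813940]]
... * rho(c) = [[3, 1], [-7, -2]]  ->  [[35679362882, 10314234847], [8269395663, 2390527241]]
... * rho(b^-1) = [[-4, 5], [-1, 1]]  ->  [[-153031686375, 188711049257], [-35468109893, 43737505556]]
... * rho(c^-1) = [[-2, -1], [7, 3]]  ->  [[1627040717549, 719164834146], [377098758678, 166680626561]]
tr = 1627040717549 + 166680626561 = 1793721344110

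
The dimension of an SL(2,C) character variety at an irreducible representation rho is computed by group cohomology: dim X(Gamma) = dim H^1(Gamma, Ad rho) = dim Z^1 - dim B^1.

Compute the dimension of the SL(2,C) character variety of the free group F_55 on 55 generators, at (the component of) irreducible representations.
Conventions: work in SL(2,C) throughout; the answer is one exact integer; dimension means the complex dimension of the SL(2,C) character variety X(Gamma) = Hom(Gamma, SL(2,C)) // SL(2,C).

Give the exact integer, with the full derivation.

162

Here Gamma is free of rank 55 — no relator constrains a cocycle.
A cocycle picks one sl_2 vector per generator freely, giving dim Z^1 = 3*55 = 165.
dim B^1 = 3: the coboundary map is injective because an irreducible image has centralizer 0 in sl_2.
dim X = dim H^1 = dim Z^1 - dim B^1 = 165 - 3 = 162.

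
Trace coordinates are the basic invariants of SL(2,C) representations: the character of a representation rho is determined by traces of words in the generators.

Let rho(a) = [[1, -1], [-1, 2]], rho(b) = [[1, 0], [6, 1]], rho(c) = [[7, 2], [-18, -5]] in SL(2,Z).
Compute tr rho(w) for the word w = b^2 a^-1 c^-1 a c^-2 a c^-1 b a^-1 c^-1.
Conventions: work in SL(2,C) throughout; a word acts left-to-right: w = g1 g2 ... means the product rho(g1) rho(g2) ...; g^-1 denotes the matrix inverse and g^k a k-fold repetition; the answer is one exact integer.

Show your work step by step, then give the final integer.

201934

rho(b) = [[1, 0], [6, 1]]
... * rho(b) = [[1, 0], [6, 1]]  ->  [[1, 0], [12, 1]]
... * rho(a^-1) = [[2, 1], [1, 1]]  ->  [[2, 1], [25, 13]]
... * rho(c^-1) = [[-5, -2], [18, 7]]  ->  [[8, 3], [109, 41]]
... * rho(a) = [[1, -1], [-1, 2]]  ->  [[5, -2], [68, -27]]
... * rho(c^-1) = [[-5, -2], [18, 7]]  ->  [[-61, -24], [-826, -325]]
... * rho(c^-1) = [[-5, -2], [18, 7]]  ->  [[-127, -46], [-1720, -623]]
... * rho(a) = [[1, -1], [-1, 2]]  ->  [[-81, 35], [-1097, 474]]
... * rho(c^-1) = [[-5, -2], [18, 7]]  ->  [[1035, 407], [14017, 5512]]
... * rho(b) = [[1, 0], [6, 1]]  ->  [[3477, 407], [47089, 5512]]
... * rho(a^-1) = [[2, 1], [1, 1]]  ->  [[7361, 3884], [99690, 52601]]
... * rho(c^-1) = [[-5, -2], [18, 7]]  ->  [[33107, 12466], [448368, 168827]]
tr = 33107 + 168827 = 201934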